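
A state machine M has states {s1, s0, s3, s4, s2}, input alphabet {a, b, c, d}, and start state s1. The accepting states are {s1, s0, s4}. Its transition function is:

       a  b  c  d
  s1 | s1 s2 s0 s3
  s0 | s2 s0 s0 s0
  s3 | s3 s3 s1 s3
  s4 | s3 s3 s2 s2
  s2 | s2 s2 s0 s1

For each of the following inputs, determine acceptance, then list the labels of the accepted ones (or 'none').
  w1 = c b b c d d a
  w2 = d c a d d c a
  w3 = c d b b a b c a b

w2

w1:
  start at s1
  read 'c': s1 → s0
  read 'b': s0 → s0
  read 'b': s0 → s0
  read 'c': s0 → s0
  read 'd': s0 → s0
  read 'd': s0 → s0
  read 'a': s0 → s2
  end s2, rejected
w2:
  start at s1
  read 'd': s1 → s3
  read 'c': s3 → s1
  read 'a': s1 → s1
  read 'd': s1 → s3
  read 'd': s3 → s3
  read 'c': s3 → s1
  read 'a': s1 → s1
  end s1, accepted
w3:
  start at s1
  read 'c': s1 → s0
  read 'd': s0 → s0
  read 'b': s0 → s0
  read 'b': s0 → s0
  read 'a': s0 → s2
  read 'b': s2 → s2
  read 'c': s2 → s0
  read 'a': s0 → s2
  read 'b': s2 → s2
  end s2, rejected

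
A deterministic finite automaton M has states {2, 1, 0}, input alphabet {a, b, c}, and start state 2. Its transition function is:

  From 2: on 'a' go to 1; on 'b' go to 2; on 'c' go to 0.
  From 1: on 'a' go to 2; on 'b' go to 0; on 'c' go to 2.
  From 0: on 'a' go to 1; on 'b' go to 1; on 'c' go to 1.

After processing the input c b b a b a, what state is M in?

1

start at 2
read 'c': 2 → 0
read 'b': 0 → 1
read 'b': 1 → 0
read 'a': 0 → 1
read 'b': 1 → 0
read 'a': 0 → 1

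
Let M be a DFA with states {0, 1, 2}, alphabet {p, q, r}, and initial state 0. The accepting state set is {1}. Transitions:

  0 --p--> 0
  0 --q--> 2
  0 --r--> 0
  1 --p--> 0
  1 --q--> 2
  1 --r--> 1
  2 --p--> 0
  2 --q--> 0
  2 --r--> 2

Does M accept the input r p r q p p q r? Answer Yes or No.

start at 0
read 'r': 0 → 0
read 'p': 0 → 0
read 'r': 0 → 0
read 'q': 0 → 2
read 'p': 2 → 0
read 'p': 0 → 0
read 'q': 0 → 2
read 'r': 2 → 2
End state 2 is not accepting.

No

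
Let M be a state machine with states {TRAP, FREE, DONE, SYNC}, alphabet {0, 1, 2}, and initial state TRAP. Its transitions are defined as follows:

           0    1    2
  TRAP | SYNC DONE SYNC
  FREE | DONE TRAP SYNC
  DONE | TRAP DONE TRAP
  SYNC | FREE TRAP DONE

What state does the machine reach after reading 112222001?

TRAP

start at TRAP
read '1': TRAP → DONE
read '1': DONE → DONE
read '2': DONE → TRAP
read '2': TRAP → SYNC
read '2': SYNC → DONE
read '2': DONE → TRAP
read '0': TRAP → SYNC
read '0': SYNC → FREE
read '1': FREE → TRAP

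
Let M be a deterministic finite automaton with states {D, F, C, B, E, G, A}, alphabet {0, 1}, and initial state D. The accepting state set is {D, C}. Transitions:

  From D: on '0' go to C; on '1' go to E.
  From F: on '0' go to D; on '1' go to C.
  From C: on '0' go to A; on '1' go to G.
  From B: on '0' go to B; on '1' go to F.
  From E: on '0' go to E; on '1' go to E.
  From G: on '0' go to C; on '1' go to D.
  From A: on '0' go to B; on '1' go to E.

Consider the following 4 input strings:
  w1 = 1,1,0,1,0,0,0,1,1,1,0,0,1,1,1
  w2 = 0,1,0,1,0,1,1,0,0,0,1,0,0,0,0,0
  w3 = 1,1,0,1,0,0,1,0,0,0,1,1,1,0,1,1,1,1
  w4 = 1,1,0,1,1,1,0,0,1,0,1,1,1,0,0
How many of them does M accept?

w1: D → E → E → E → E → E → E → E → E → E → E → E → E → E → E → E  → end E, rejected
w2: D → C → G → C → G → C → G → D → C → A → B → F → D → C → A → B → B  → end B, rejected
w3: D → E → E → E → E → E → E → E → E → E → E → E → E → E → E → E → E → E → E  → end E, rejected
w4: D → E → E → E → E → E → E → E → E → E → E → E → E → E → E → E  → end E, rejected

0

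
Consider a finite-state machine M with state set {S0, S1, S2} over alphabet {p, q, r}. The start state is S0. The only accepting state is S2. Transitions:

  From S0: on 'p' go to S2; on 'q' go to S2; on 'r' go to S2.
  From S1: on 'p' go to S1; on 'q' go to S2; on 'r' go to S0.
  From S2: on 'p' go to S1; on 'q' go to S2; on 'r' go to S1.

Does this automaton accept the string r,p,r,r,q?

S0 → S2 → S1 → S0 → S2 → S2
End state S2 is accepting.

Yes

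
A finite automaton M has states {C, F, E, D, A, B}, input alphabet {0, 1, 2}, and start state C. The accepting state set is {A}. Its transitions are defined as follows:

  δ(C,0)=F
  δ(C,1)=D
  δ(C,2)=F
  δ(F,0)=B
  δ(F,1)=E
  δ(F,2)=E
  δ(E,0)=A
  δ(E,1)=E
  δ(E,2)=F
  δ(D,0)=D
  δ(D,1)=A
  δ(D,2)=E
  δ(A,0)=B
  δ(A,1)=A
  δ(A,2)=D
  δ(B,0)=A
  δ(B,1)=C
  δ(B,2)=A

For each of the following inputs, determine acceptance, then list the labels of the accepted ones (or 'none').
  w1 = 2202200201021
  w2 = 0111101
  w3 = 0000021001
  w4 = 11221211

w1: C → F → E → A → D → E → A → B → A → B → C → F → E → E  → end E, rejected
w2: C → F → E → E → E → E → A → A  → end A, accepted
w3: C → F → B → A → B → A → D → A → B → A → A  → end A, accepted
w4: C → D → A → D → E → E → F → E → E  → end E, rejected

w2, w3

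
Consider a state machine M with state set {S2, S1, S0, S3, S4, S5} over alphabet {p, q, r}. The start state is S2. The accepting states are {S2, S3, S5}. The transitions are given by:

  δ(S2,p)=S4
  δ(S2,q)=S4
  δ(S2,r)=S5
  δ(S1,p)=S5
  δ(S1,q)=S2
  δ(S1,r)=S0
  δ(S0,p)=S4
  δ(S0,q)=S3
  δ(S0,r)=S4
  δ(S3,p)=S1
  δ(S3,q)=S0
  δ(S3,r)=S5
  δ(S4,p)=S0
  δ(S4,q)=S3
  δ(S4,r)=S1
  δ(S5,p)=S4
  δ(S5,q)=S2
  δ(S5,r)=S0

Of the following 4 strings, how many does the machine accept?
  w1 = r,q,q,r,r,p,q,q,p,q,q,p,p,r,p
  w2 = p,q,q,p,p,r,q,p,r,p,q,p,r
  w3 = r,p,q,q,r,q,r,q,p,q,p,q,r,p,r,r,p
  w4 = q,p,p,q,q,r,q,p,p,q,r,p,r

w1: Trace: S2 -r-> S5 -q-> S2 -q-> S4 -r-> S1 -r-> S0 -p-> S4 -q-> S3 -q-> S0 -p-> S4 -q-> S3 -q-> S0 -p-> S4 -p-> S0 -r-> S4 -p-> S0  → end S0, rejected
w2: Trace: S2 -p-> S4 -q-> S3 -q-> S0 -p-> S4 -p-> S0 -r-> S4 -q-> S3 -p-> S1 -r-> S0 -p-> S4 -q-> S3 -p-> S1 -r-> S0  → end S0, rejected
w3: Trace: S2 -r-> S5 -p-> S4 -q-> S3 -q-> S0 -r-> S4 -q-> S3 -r-> S5 -q-> S2 -p-> S4 -q-> S3 -p-> S1 -q-> S2 -r-> S5 -p-> S4 -r-> S1 -r-> S0 -p-> S4  → end S4, rejected
w4: Trace: S2 -q-> S4 -p-> S0 -p-> S4 -q-> S3 -q-> S0 -r-> S4 -q-> S3 -p-> S1 -p-> S5 -q-> S2 -r-> S5 -p-> S4 -r-> S1  → end S1, rejected

0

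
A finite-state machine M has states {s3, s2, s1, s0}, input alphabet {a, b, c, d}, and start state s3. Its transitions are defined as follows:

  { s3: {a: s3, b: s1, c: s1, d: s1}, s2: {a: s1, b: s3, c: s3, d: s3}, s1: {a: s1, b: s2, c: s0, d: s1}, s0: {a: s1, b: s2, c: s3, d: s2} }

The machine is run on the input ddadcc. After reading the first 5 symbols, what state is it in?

s0

s3 → s1 → s1 → s1 → s1 → s0
After 5 symbols: s0.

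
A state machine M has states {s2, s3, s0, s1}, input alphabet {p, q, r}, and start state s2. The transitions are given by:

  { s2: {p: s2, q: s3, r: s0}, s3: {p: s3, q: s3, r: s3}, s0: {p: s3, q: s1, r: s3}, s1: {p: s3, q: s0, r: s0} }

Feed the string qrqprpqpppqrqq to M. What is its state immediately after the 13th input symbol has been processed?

start at s2
read 'q': s2 → s3
read 'r': s3 → s3
read 'q': s3 → s3
read 'p': s3 → s3
read 'r': s3 → s3
read 'p': s3 → s3
read 'q': s3 → s3
read 'p': s3 → s3
read 'p': s3 → s3
read 'p': s3 → s3
read 'q': s3 → s3
read 'r': s3 → s3
read 'q': s3 → s3
After 13 symbols: s3.

s3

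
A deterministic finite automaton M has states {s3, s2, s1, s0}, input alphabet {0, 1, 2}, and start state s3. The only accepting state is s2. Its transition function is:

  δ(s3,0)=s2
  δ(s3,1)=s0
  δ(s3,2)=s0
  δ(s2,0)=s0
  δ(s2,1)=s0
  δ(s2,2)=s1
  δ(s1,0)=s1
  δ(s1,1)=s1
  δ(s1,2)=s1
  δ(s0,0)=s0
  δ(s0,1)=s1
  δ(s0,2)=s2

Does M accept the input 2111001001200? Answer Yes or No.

Trace: s3 -2-> s0 -1-> s1 -1-> s1 -1-> s1 -0-> s1 -0-> s1 -1-> s1 -0-> s1 -0-> s1 -1-> s1 -2-> s1 -0-> s1 -0-> s1
End state s1 is not accepting.

No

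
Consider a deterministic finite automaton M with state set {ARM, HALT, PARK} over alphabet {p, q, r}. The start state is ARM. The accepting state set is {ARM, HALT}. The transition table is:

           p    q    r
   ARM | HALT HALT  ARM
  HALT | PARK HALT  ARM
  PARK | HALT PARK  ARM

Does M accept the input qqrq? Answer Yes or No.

Yes

start at ARM
read 'q': ARM → HALT
read 'q': HALT → HALT
read 'r': HALT → ARM
read 'q': ARM → HALT
End state HALT is accepting.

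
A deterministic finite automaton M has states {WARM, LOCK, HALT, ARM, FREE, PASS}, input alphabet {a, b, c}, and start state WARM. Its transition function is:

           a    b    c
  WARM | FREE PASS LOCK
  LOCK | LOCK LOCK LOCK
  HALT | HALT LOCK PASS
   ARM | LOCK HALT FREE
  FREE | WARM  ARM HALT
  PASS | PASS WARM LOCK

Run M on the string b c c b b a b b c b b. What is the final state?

start at WARM
read 'b': WARM → PASS
read 'c': PASS → LOCK
read 'c': LOCK → LOCK
read 'b': LOCK → LOCK
read 'b': LOCK → LOCK
read 'a': LOCK → LOCK
read 'b': LOCK → LOCK
read 'b': LOCK → LOCK
read 'c': LOCK → LOCK
read 'b': LOCK → LOCK
read 'b': LOCK → LOCK

LOCK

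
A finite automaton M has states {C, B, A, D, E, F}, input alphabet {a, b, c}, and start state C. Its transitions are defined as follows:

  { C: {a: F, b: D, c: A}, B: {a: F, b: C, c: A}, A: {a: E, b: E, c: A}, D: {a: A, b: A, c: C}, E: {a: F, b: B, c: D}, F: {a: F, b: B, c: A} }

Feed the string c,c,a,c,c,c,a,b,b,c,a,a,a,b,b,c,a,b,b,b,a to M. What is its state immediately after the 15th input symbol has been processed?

C

Trace: C -c-> A -c-> A -a-> E -c-> D -c-> C -c-> A -a-> E -b-> B -b-> C -c-> A -a-> E -a-> F -a-> F -b-> B -b-> C
After 15 symbols: C.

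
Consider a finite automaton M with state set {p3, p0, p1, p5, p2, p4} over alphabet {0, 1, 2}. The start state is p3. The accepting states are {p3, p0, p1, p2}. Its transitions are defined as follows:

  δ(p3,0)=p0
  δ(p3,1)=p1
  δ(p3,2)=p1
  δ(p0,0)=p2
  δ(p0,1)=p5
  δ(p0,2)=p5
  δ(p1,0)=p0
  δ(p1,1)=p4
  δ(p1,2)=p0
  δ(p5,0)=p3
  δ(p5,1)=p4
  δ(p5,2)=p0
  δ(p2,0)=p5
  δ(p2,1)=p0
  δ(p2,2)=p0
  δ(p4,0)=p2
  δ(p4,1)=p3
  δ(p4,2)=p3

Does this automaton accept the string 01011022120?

Yes

start at p3
read '0': p3 → p0
read '1': p0 → p5
read '0': p5 → p3
read '1': p3 → p1
read '1': p1 → p4
read '0': p4 → p2
read '2': p2 → p0
read '2': p0 → p5
read '1': p5 → p4
read '2': p4 → p3
read '0': p3 → p0
End state p0 is accepting.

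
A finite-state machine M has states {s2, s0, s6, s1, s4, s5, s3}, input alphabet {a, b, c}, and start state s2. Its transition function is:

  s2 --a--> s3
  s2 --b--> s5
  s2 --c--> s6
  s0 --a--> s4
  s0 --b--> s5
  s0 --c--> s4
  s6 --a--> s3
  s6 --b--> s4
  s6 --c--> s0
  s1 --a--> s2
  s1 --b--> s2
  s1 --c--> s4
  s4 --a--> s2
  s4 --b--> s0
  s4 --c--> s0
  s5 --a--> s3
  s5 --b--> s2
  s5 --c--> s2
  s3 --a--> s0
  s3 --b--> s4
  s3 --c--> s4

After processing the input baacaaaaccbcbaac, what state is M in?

s6

start at s2
read 'b': s2 → s5
read 'a': s5 → s3
read 'a': s3 → s0
read 'c': s0 → s4
read 'a': s4 → s2
read 'a': s2 → s3
read 'a': s3 → s0
read 'a': s0 → s4
read 'c': s4 → s0
read 'c': s0 → s4
read 'b': s4 → s0
read 'c': s0 → s4
read 'b': s4 → s0
read 'a': s0 → s4
read 'a': s4 → s2
read 'c': s2 → s6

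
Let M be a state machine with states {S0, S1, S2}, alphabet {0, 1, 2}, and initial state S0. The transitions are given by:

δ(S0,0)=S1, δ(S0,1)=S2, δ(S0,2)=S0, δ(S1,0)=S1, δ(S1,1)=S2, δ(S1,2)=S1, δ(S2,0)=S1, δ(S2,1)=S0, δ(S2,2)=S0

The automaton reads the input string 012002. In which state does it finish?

S1

start at S0
read '0': S0 → S1
read '1': S1 → S2
read '2': S2 → S0
read '0': S0 → S1
read '0': S1 → S1
read '2': S1 → S1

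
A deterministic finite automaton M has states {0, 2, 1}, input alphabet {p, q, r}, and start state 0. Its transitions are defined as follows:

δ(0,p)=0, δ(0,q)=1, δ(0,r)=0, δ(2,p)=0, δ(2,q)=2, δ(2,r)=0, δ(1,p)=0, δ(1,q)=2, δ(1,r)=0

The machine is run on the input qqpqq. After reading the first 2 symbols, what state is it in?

Trace: 0 -q-> 1 -q-> 2
After 2 symbols: 2.

2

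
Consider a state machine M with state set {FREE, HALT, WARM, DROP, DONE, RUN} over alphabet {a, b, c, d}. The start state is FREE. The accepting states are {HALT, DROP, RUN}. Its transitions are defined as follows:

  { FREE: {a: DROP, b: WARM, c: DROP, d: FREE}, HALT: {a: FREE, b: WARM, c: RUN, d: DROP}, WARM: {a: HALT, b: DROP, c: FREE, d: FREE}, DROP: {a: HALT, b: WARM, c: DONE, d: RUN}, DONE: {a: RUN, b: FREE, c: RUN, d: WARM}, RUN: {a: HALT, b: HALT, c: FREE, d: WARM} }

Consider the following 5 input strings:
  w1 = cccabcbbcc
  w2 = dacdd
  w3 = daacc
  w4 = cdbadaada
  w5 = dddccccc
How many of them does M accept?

3

w1: FREE → DROP → DONE → RUN → HALT → WARM → FREE → WARM → DROP → DONE → RUN  → end RUN, accepted
w2: FREE → FREE → DROP → DONE → WARM → FREE  → end FREE, rejected
w3: FREE → FREE → DROP → HALT → RUN → FREE  → end FREE, rejected
w4: FREE → DROP → RUN → HALT → FREE → FREE → DROP → HALT → DROP → HALT  → end HALT, accepted
w5: FREE → FREE → FREE → FREE → DROP → DONE → RUN → FREE → DROP  → end DROP, accepted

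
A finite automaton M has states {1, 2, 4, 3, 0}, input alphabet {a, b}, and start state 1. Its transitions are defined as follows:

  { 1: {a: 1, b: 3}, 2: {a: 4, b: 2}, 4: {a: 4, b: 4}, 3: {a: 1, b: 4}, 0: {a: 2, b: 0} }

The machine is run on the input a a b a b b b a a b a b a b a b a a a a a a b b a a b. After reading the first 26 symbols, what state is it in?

4

Trace: 1 -a-> 1 -a-> 1 -b-> 3 -a-> 1 -b-> 3 -b-> 4 -b-> 4 -a-> 4 -a-> 4 -b-> 4 -a-> 4 -b-> 4 -a-> 4 -b-> 4 -a-> 4 -b-> 4 -a-> 4 -a-> 4 -a-> 4 -a-> 4 -a-> 4 -a-> 4 -b-> 4 -b-> 4 -a-> 4 -a-> 4
After 26 symbols: 4.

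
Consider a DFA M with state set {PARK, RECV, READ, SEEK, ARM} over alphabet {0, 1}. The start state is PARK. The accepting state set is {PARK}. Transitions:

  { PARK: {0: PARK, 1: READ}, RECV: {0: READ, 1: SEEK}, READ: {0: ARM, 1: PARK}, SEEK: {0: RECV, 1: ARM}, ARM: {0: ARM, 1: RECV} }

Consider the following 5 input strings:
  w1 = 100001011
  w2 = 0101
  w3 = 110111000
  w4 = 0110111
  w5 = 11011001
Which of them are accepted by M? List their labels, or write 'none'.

none

w1:
  start at PARK
  read '1': PARK → READ
  read '0': READ → ARM
  read '0': ARM → ARM
  read '0': ARM → ARM
  read '0': ARM → ARM
  read '1': ARM → RECV
  read '0': RECV → READ
  read '1': READ → PARK
  read '1': PARK → READ
  end READ, rejected
w2:
  start at PARK
  read '0': PARK → PARK
  read '1': PARK → READ
  read '0': READ → ARM
  read '1': ARM → RECV
  end RECV, rejected
w3:
  start at PARK
  read '1': PARK → READ
  read '1': READ → PARK
  read '0': PARK → PARK
  read '1': PARK → READ
  read '1': READ → PARK
  read '1': PARK → READ
  read '0': READ → ARM
  read '0': ARM → ARM
  read '0': ARM → ARM
  end ARM, rejected
w4:
  start at PARK
  read '0': PARK → PARK
  read '1': PARK → READ
  read '1': READ → PARK
  read '0': PARK → PARK
  read '1': PARK → READ
  read '1': READ → PARK
  read '1': PARK → READ
  end READ, rejected
w5:
  start at PARK
  read '1': PARK → READ
  read '1': READ → PARK
  read '0': PARK → PARK
  read '1': PARK → READ
  read '1': READ → PARK
  read '0': PARK → PARK
  read '0': PARK → PARK
  read '1': PARK → READ
  end READ, rejected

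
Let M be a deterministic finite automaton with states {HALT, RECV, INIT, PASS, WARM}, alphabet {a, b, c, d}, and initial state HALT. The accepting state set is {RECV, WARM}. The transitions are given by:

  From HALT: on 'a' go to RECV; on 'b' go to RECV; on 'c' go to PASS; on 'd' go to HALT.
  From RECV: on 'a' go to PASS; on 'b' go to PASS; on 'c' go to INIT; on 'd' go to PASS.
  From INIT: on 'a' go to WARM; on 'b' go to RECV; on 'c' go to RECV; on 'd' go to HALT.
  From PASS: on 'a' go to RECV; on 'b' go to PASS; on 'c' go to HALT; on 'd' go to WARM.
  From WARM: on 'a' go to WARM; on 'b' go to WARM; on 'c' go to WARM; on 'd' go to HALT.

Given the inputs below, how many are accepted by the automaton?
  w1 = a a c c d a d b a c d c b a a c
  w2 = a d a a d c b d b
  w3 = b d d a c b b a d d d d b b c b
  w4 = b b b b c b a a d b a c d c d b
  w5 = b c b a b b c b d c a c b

4

w1:
  start at HALT
  read 'a': HALT → RECV
  read 'a': RECV → PASS
  read 'c': PASS → HALT
  read 'c': HALT → PASS
  read 'd': PASS → WARM
  read 'a': WARM → WARM
  read 'd': WARM → HALT
  read 'b': HALT → RECV
  read 'a': RECV → PASS
  read 'c': PASS → HALT
  read 'd': HALT → HALT
  read 'c': HALT → PASS
  read 'b': PASS → PASS
  read 'a': PASS → RECV
  read 'a': RECV → PASS
  read 'c': PASS → HALT
  end HALT, rejected
w2:
  start at HALT
  read 'a': HALT → RECV
  read 'd': RECV → PASS
  read 'a': PASS → RECV
  read 'a': RECV → PASS
  read 'd': PASS → WARM
  read 'c': WARM → WARM
  read 'b': WARM → WARM
  read 'd': WARM → HALT
  read 'b': HALT → RECV
  end RECV, accepted
w3:
  start at HALT
  read 'b': HALT → RECV
  read 'd': RECV → PASS
  read 'd': PASS → WARM
  read 'a': WARM → WARM
  read 'c': WARM → WARM
  read 'b': WARM → WARM
  read 'b': WARM → WARM
  read 'a': WARM → WARM
  read 'd': WARM → HALT
  read 'd': HALT → HALT
  read 'd': HALT → HALT
  read 'd': HALT → HALT
  read 'b': HALT → RECV
  read 'b': RECV → PASS
  read 'c': PASS → HALT
  read 'b': HALT → RECV
  end RECV, accepted
w4:
  start at HALT
  read 'b': HALT → RECV
  read 'b': RECV → PASS
  read 'b': PASS → PASS
  read 'b': PASS → PASS
  read 'c': PASS → HALT
  read 'b': HALT → RECV
  read 'a': RECV → PASS
  read 'a': PASS → RECV
  read 'd': RECV → PASS
  read 'b': PASS → PASS
  read 'a': PASS → RECV
  read 'c': RECV → INIT
  read 'd': INIT → HALT
  read 'c': HALT → PASS
  read 'd': PASS → WARM
  read 'b': WARM → WARM
  end WARM, accepted
w5:
  start at HALT
  read 'b': HALT → RECV
  read 'c': RECV → INIT
  read 'b': INIT → RECV
  read 'a': RECV → PASS
  read 'b': PASS → PASS
  read 'b': PASS → PASS
  read 'c': PASS → HALT
  read 'b': HALT → RECV
  read 'd': RECV → PASS
  read 'c': PASS → HALT
  read 'a': HALT → RECV
  read 'c': RECV → INIT
  read 'b': INIT → RECV
  end RECV, accepted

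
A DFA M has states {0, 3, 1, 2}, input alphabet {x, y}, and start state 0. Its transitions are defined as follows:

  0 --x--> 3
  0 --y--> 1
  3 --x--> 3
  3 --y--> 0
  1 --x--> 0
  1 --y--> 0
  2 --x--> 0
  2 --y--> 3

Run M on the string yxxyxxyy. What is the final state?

Trace: 0 -y-> 1 -x-> 0 -x-> 3 -y-> 0 -x-> 3 -x-> 3 -y-> 0 -y-> 1

1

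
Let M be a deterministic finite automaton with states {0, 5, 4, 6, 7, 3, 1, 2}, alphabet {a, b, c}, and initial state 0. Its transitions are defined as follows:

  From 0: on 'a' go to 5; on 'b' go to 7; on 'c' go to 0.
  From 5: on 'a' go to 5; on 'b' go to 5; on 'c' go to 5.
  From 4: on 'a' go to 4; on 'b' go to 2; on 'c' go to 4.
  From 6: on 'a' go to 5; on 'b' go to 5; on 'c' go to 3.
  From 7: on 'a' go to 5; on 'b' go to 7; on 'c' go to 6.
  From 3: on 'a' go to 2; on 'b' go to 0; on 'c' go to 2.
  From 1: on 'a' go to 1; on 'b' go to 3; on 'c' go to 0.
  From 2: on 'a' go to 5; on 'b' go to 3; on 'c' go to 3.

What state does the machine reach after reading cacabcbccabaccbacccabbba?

start at 0
read 'c': 0 → 0
read 'a': 0 → 5
read 'c': 5 → 5
read 'a': 5 → 5
read 'b': 5 → 5
read 'c': 5 → 5
read 'b': 5 → 5
read 'c': 5 → 5
read 'c': 5 → 5
read 'a': 5 → 5
read 'b': 5 → 5
read 'a': 5 → 5
read 'c': 5 → 5
read 'c': 5 → 5
read 'b': 5 → 5
read 'a': 5 → 5
read 'c': 5 → 5
read 'c': 5 → 5
read 'c': 5 → 5
read 'a': 5 → 5
read 'b': 5 → 5
read 'b': 5 → 5
read 'b': 5 → 5
read 'a': 5 → 5

5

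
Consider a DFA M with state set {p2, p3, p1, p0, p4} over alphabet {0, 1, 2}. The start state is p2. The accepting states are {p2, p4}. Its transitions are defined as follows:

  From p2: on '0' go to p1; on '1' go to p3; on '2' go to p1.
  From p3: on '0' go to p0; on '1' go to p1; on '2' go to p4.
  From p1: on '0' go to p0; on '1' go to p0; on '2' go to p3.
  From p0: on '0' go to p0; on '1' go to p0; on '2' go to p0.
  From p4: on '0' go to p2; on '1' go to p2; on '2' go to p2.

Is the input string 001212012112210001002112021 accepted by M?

No

Trace: p2 -0-> p1 -0-> p0 -1-> p0 -2-> p0 -1-> p0 -2-> p0 -0-> p0 -1-> p0 -2-> p0 -1-> p0 -1-> p0 -2-> p0 -2-> p0 -1-> p0 -0-> p0 -0-> p0 -0-> p0 -1-> p0 -0-> p0 -0-> p0 -2-> p0 -1-> p0 -1-> p0 -2-> p0 -0-> p0 -2-> p0 -1-> p0
End state p0 is not accepting.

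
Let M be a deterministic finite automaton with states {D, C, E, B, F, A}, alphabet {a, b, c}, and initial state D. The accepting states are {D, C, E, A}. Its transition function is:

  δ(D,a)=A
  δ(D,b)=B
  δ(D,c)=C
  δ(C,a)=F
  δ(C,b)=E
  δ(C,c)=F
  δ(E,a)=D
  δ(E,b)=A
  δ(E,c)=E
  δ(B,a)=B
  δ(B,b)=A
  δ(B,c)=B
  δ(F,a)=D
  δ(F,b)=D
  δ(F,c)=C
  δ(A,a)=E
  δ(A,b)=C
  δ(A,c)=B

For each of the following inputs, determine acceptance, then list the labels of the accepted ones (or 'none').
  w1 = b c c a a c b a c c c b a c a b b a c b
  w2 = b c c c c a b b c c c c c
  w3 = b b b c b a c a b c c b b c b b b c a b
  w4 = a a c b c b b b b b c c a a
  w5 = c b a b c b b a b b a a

w1: Trace: D -b-> B -c-> B -c-> B -a-> B -a-> B -c-> B -b-> A -a-> E -c-> E -c-> E -c-> E -b-> A -a-> E -c-> E -a-> D -b-> B -b-> A -a-> E -c-> E -b-> A  → end A, accepted
w2: Trace: D -b-> B -c-> B -c-> B -c-> B -c-> B -a-> B -b-> A -b-> C -c-> F -c-> C -c-> F -c-> C -c-> F  → end F, rejected
w3: Trace: D -b-> B -b-> A -b-> C -c-> F -b-> D -a-> A -c-> B -a-> B -b-> A -c-> B -c-> B -b-> A -b-> C -c-> F -b-> D -b-> B -b-> A -c-> B -a-> B -b-> A  → end A, accepted
w4: Trace: D -a-> A -a-> E -c-> E -b-> A -c-> B -b-> A -b-> C -b-> E -b-> A -b-> C -c-> F -c-> C -a-> F -a-> D  → end D, accepted
w5: Trace: D -c-> C -b-> E -a-> D -b-> B -c-> B -b-> A -b-> C -a-> F -b-> D -b-> B -a-> B -a-> B  → end B, rejected

w1, w3, w4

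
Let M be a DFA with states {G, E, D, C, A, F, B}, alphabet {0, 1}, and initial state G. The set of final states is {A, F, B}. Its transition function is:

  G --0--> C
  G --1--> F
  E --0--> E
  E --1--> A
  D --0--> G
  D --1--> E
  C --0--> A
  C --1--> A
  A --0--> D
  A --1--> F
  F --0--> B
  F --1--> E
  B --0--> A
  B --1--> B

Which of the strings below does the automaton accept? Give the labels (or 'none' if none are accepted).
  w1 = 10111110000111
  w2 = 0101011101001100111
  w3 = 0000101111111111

w1: Trace: G -1-> F -0-> B -1-> B -1-> B -1-> B -1-> B -1-> B -0-> A -0-> D -0-> G -0-> C -1-> A -1-> F -1-> E  → end E, rejected
w2: Trace: G -0-> C -1-> A -0-> D -1-> E -0-> E -1-> A -1-> F -1-> E -0-> E -1-> A -0-> D -0-> G -1-> F -1-> E -0-> E -0-> E -1-> A -1-> F -1-> E  → end E, rejected
w3: Trace: G -0-> C -0-> A -0-> D -0-> G -1-> F -0-> B -1-> B -1-> B -1-> B -1-> B -1-> B -1-> B -1-> B -1-> B -1-> B -1-> B  → end B, accepted

w3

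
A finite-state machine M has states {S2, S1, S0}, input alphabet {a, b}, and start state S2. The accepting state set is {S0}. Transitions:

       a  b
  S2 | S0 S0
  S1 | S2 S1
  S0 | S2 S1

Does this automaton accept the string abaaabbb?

No

Trace: S2 -a-> S0 -b-> S1 -a-> S2 -a-> S0 -a-> S2 -b-> S0 -b-> S1 -b-> S1
End state S1 is not accepting.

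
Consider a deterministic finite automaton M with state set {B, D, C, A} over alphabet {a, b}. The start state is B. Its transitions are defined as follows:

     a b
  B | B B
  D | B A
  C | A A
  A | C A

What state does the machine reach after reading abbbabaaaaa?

start at B
read 'a': B → B
read 'b': B → B
read 'b': B → B
read 'b': B → B
read 'a': B → B
read 'b': B → B
read 'a': B → B
read 'a': B → B
read 'a': B → B
read 'a': B → B
read 'a': B → B

B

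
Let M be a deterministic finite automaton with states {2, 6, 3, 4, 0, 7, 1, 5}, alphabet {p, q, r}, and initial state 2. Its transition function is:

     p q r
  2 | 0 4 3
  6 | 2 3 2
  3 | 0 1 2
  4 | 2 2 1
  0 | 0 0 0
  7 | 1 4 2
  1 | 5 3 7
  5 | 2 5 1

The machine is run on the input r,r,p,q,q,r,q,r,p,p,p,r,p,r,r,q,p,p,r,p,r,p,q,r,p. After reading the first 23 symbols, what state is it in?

0

Trace: 2 -r-> 3 -r-> 2 -p-> 0 -q-> 0 -q-> 0 -r-> 0 -q-> 0 -r-> 0 -p-> 0 -p-> 0 -p-> 0 -r-> 0 -p-> 0 -r-> 0 -r-> 0 -q-> 0 -p-> 0 -p-> 0 -r-> 0 -p-> 0 -r-> 0 -p-> 0 -q-> 0
After 23 symbols: 0.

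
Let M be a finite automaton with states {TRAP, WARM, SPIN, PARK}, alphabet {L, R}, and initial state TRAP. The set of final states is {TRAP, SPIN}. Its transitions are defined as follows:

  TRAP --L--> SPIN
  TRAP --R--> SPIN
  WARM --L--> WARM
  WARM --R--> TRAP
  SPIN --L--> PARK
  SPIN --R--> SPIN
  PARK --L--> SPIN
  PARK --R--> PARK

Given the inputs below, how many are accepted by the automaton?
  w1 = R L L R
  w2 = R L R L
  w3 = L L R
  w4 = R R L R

2

w1:
  start at TRAP
  read 'R': TRAP → SPIN
  read 'L': SPIN → PARK
  read 'L': PARK → SPIN
  read 'R': SPIN → SPIN
  end SPIN, accepted
w2:
  start at TRAP
  read 'R': TRAP → SPIN
  read 'L': SPIN → PARK
  read 'R': PARK → PARK
  read 'L': PARK → SPIN
  end SPIN, accepted
w3:
  start at TRAP
  read 'L': TRAP → SPIN
  read 'L': SPIN → PARK
  read 'R': PARK → PARK
  end PARK, rejected
w4:
  start at TRAP
  read 'R': TRAP → SPIN
  read 'R': SPIN → SPIN
  read 'L': SPIN → PARK
  read 'R': PARK → PARK
  end PARK, rejected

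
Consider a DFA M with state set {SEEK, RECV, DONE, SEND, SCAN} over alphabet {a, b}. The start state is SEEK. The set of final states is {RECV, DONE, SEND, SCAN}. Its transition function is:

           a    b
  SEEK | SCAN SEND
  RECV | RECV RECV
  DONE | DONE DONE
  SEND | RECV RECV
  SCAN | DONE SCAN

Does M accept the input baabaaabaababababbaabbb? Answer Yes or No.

Yes

Trace: SEEK -b-> SEND -a-> RECV -a-> RECV -b-> RECV -a-> RECV -a-> RECV -a-> RECV -b-> RECV -a-> RECV -a-> RECV -b-> RECV -a-> RECV -b-> RECV -a-> RECV -b-> RECV -a-> RECV -b-> RECV -b-> RECV -a-> RECV -a-> RECV -b-> RECV -b-> RECV -b-> RECV
End state RECV is accepting.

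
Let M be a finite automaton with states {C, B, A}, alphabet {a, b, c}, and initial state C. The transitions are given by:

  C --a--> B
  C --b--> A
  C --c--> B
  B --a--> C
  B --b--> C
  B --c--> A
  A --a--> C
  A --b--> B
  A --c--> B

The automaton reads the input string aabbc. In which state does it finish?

Trace: C -a-> B -a-> C -b-> A -b-> B -c-> A

A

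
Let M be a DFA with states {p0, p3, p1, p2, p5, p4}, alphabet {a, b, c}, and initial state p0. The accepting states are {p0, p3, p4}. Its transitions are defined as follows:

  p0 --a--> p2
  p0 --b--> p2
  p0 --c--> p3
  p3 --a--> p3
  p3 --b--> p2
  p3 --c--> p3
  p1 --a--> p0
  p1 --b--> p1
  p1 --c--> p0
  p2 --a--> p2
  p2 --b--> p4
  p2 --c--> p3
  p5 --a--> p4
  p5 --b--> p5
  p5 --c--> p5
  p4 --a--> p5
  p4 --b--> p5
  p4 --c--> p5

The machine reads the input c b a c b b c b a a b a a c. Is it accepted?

No

start at p0
read 'c': p0 → p3
read 'b': p3 → p2
read 'a': p2 → p2
read 'c': p2 → p3
read 'b': p3 → p2
read 'b': p2 → p4
read 'c': p4 → p5
read 'b': p5 → p5
read 'a': p5 → p4
read 'a': p4 → p5
read 'b': p5 → p5
read 'a': p5 → p4
read 'a': p4 → p5
read 'c': p5 → p5
End state p5 is not accepting.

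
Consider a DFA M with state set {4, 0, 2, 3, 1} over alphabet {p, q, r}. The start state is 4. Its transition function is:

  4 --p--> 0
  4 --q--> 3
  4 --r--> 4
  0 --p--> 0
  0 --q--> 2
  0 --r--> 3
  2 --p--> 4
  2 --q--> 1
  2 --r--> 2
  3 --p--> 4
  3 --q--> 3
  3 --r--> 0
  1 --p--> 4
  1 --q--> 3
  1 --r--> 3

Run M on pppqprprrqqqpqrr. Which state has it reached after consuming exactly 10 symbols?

start at 4
read 'p': 4 → 0
read 'p': 0 → 0
read 'p': 0 → 0
read 'q': 0 → 2
read 'p': 2 → 4
read 'r': 4 → 4
read 'p': 4 → 0
read 'r': 0 → 3
read 'r': 3 → 0
read 'q': 0 → 2
After 10 symbols: 2.

2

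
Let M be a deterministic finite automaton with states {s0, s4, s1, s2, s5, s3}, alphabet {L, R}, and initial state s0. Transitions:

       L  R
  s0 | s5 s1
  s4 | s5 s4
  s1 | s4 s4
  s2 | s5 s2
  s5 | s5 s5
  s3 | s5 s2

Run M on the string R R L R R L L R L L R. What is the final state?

s5

Trace: s0 -R-> s1 -R-> s4 -L-> s5 -R-> s5 -R-> s5 -L-> s5 -L-> s5 -R-> s5 -L-> s5 -L-> s5 -R-> s5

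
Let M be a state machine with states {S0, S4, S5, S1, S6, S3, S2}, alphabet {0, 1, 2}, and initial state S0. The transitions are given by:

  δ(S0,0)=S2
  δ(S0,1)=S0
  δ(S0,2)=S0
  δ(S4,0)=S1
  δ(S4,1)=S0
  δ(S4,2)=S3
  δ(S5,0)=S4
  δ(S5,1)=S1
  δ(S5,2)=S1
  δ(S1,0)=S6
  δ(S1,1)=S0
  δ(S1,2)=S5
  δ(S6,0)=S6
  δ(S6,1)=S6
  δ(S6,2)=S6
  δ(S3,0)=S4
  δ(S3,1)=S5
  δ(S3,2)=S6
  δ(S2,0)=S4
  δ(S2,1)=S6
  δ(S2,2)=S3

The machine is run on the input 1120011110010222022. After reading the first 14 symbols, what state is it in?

Trace: S0 -1-> S0 -1-> S0 -2-> S0 -0-> S2 -0-> S4 -1-> S0 -1-> S0 -1-> S0 -1-> S0 -0-> S2 -0-> S4 -1-> S0 -0-> S2 -2-> S3
After 14 symbols: S3.

S3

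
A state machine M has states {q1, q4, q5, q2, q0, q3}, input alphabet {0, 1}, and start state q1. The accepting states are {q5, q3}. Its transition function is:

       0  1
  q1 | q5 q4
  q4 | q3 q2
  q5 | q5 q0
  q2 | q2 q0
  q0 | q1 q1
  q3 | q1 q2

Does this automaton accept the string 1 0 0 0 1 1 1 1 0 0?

start at q1
read '1': q1 → q4
read '0': q4 → q3
read '0': q3 → q1
read '0': q1 → q5
read '1': q5 → q0
read '1': q0 → q1
read '1': q1 → q4
read '1': q4 → q2
read '0': q2 → q2
read '0': q2 → q2
End state q2 is not accepting.

No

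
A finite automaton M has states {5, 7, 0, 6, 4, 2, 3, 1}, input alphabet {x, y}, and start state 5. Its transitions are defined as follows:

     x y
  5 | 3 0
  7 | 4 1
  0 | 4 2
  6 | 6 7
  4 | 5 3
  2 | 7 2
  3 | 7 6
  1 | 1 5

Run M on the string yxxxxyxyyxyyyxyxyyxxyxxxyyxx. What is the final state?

start at 5
read 'y': 5 → 0
read 'x': 0 → 4
read 'x': 4 → 5
read 'x': 5 → 3
read 'x': 3 → 7
read 'y': 7 → 1
read 'x': 1 → 1
read 'y': 1 → 5
read 'y': 5 → 0
read 'x': 0 → 4
read 'y': 4 → 3
read 'y': 3 → 6
read 'y': 6 → 7
read 'x': 7 → 4
read 'y': 4 → 3
read 'x': 3 → 7
read 'y': 7 → 1
read 'y': 1 → 5
read 'x': 5 → 3
read 'x': 3 → 7
read 'y': 7 → 1
read 'x': 1 → 1
read 'x': 1 → 1
read 'x': 1 → 1
read 'y': 1 → 5
read 'y': 5 → 0
read 'x': 0 → 4
read 'x': 4 → 5

5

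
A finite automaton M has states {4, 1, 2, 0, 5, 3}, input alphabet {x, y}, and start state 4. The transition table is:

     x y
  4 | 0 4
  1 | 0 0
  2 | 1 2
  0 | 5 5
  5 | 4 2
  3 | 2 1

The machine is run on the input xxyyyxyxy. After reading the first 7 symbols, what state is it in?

4 → 0 → 5 → 2 → 2 → 2 → 1 → 0
After 7 symbols: 0.

0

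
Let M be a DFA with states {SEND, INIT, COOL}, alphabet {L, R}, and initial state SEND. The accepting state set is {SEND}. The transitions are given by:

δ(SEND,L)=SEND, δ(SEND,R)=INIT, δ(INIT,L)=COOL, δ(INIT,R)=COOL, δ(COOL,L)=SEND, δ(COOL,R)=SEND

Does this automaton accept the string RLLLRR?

No

Trace: SEND -R-> INIT -L-> COOL -L-> SEND -L-> SEND -R-> INIT -R-> COOL
End state COOL is not accepting.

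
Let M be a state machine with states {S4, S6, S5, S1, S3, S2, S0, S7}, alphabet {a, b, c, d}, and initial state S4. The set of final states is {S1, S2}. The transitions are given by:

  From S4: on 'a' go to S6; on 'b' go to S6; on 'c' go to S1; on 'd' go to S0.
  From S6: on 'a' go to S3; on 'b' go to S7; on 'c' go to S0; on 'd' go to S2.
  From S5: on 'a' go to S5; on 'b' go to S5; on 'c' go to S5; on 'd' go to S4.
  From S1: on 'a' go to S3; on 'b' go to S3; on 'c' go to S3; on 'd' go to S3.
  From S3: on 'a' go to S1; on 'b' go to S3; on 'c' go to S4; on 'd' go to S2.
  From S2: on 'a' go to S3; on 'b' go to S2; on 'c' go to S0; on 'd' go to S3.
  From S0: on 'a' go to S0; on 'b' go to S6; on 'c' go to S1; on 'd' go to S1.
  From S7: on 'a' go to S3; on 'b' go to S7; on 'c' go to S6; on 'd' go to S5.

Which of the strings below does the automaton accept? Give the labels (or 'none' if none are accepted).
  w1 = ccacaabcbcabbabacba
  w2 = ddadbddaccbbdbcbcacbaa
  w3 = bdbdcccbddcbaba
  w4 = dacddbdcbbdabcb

w1, w3

w1: Trace: S4 -c-> S1 -c-> S3 -a-> S1 -c-> S3 -a-> S1 -a-> S3 -b-> S3 -c-> S4 -b-> S6 -c-> S0 -a-> S0 -b-> S6 -b-> S7 -a-> S3 -b-> S3 -a-> S1 -c-> S3 -b-> S3 -a-> S1  → end S1, accepted
w2: Trace: S4 -d-> S0 -d-> S1 -a-> S3 -d-> S2 -b-> S2 -d-> S3 -d-> S2 -a-> S3 -c-> S4 -c-> S1 -b-> S3 -b-> S3 -d-> S2 -b-> S2 -c-> S0 -b-> S6 -c-> S0 -a-> S0 -c-> S1 -b-> S3 -a-> S1 -a-> S3  → end S3, rejected
w3: Trace: S4 -b-> S6 -d-> S2 -b-> S2 -d-> S3 -c-> S4 -c-> S1 -c-> S3 -b-> S3 -d-> S2 -d-> S3 -c-> S4 -b-> S6 -a-> S3 -b-> S3 -a-> S1  → end S1, accepted
w4: Trace: S4 -d-> S0 -a-> S0 -c-> S1 -d-> S3 -d-> S2 -b-> S2 -d-> S3 -c-> S4 -b-> S6 -b-> S7 -d-> S5 -a-> S5 -b-> S5 -c-> S5 -b-> S5  → end S5, rejected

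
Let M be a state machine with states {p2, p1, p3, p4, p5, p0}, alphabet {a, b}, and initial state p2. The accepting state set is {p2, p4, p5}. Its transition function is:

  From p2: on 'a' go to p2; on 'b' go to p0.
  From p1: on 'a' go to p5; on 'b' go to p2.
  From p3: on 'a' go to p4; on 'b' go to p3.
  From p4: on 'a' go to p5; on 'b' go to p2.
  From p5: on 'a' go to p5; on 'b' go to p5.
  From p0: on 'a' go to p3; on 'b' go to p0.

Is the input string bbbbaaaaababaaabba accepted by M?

Yes

Trace: p2 -b-> p0 -b-> p0 -b-> p0 -b-> p0 -a-> p3 -a-> p4 -a-> p5 -a-> p5 -a-> p5 -b-> p5 -a-> p5 -b-> p5 -a-> p5 -a-> p5 -a-> p5 -b-> p5 -b-> p5 -a-> p5
End state p5 is accepting.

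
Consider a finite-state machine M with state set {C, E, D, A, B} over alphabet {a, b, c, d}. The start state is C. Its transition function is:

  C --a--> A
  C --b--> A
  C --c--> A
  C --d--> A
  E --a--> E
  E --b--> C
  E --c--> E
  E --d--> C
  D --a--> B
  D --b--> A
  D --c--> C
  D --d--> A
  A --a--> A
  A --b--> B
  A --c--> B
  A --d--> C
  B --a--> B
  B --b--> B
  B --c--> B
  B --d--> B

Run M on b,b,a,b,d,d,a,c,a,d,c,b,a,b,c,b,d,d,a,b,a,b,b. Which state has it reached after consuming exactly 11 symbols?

B

Trace: C -b-> A -b-> B -a-> B -b-> B -d-> B -d-> B -a-> B -c-> B -a-> B -d-> B -c-> B
After 11 symbols: B.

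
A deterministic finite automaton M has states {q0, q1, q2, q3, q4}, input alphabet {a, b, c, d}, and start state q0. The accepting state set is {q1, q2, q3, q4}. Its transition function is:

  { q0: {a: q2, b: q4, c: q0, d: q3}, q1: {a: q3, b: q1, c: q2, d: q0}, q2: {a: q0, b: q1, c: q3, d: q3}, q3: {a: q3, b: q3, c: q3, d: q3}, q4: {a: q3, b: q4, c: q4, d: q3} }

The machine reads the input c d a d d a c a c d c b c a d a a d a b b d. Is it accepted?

start at q0
read 'c': q0 → q0
read 'd': q0 → q3
read 'a': q3 → q3
read 'd': q3 → q3
read 'd': q3 → q3
read 'a': q3 → q3
read 'c': q3 → q3
read 'a': q3 → q3
read 'c': q3 → q3
read 'd': q3 → q3
read 'c': q3 → q3
read 'b': q3 → q3
read 'c': q3 → q3
read 'a': q3 → q3
read 'd': q3 → q3
read 'a': q3 → q3
read 'a': q3 → q3
read 'd': q3 → q3
read 'a': q3 → q3
read 'b': q3 → q3
read 'b': q3 → q3
read 'd': q3 → q3
End state q3 is accepting.

Yes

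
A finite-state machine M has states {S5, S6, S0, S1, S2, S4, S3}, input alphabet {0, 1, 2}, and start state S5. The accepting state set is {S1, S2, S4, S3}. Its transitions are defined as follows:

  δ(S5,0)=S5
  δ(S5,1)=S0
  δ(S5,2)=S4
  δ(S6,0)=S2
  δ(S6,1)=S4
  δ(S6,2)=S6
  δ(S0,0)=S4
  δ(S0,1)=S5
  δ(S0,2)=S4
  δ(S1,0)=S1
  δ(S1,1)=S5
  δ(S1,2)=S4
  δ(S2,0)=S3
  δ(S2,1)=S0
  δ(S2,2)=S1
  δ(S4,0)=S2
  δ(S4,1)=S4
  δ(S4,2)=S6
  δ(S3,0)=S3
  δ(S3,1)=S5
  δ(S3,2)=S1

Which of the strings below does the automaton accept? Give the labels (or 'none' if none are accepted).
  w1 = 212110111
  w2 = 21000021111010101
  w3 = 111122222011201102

w2, w3

w1: Trace: S5 -2-> S4 -1-> S4 -2-> S6 -1-> S4 -1-> S4 -0-> S2 -1-> S0 -1-> S5 -1-> S0  → end S0, rejected
w2: Trace: S5 -2-> S4 -1-> S4 -0-> S2 -0-> S3 -0-> S3 -0-> S3 -2-> S1 -1-> S5 -1-> S0 -1-> S5 -1-> S0 -0-> S4 -1-> S4 -0-> S2 -1-> S0 -0-> S4 -1-> S4  → end S4, accepted
w3: Trace: S5 -1-> S0 -1-> S5 -1-> S0 -1-> S5 -2-> S4 -2-> S6 -2-> S6 -2-> S6 -2-> S6 -0-> S2 -1-> S0 -1-> S5 -2-> S4 -0-> S2 -1-> S0 -1-> S5 -0-> S5 -2-> S4  → end S4, accepted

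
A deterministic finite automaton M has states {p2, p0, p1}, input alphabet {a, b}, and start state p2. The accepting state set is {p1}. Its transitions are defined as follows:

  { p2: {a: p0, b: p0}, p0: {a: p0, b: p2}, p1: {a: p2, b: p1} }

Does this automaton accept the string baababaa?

No

p2 → p0 → p0 → p0 → p2 → p0 → p2 → p0 → p0
End state p0 is not accepting.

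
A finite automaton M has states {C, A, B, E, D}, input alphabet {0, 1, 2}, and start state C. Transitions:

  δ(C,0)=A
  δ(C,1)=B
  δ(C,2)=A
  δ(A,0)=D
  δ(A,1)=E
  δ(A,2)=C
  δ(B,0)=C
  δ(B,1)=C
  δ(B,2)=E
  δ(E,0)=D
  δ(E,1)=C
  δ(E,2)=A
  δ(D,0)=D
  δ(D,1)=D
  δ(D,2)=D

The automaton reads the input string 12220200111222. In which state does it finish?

Trace: C -1-> B -2-> E -2-> A -2-> C -0-> A -2-> C -0-> A -0-> D -1-> D -1-> D -1-> D -2-> D -2-> D -2-> D

D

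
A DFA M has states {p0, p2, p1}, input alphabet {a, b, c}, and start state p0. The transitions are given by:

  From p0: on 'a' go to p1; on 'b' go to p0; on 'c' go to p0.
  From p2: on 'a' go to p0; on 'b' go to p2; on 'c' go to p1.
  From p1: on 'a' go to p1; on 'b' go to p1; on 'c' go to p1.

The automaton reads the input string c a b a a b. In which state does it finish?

Trace: p0 -c-> p0 -a-> p1 -b-> p1 -a-> p1 -a-> p1 -b-> p1

p1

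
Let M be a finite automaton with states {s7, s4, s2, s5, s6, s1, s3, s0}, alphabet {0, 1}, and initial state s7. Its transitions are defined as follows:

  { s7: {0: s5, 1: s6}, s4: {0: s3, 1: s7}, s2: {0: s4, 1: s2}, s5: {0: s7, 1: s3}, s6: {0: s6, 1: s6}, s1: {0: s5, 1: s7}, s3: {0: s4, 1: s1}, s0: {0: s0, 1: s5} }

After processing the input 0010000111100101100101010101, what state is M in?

start at s7
read '0': s7 → s5
read '0': s5 → s7
read '1': s7 → s6
read '0': s6 → s6
read '0': s6 → s6
read '0': s6 → s6
read '0': s6 → s6
read '1': s6 → s6
read '1': s6 → s6
read '1': s6 → s6
read '1': s6 → s6
read '0': s6 → s6
read '0': s6 → s6
read '1': s6 → s6
read '0': s6 → s6
read '1': s6 → s6
read '1': s6 → s6
read '0': s6 → s6
read '0': s6 → s6
read '1': s6 → s6
read '0': s6 → s6
read '1': s6 → s6
read '0': s6 → s6
read '1': s6 → s6
read '0': s6 → s6
read '1': s6 → s6
read '0': s6 → s6
read '1': s6 → s6

s6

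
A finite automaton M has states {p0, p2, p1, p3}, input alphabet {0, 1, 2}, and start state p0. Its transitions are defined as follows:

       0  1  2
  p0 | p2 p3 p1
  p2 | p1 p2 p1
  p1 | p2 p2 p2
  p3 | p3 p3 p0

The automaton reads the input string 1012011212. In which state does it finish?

p1

Trace: p0 -1-> p3 -0-> p3 -1-> p3 -2-> p0 -0-> p2 -1-> p2 -1-> p2 -2-> p1 -1-> p2 -2-> p1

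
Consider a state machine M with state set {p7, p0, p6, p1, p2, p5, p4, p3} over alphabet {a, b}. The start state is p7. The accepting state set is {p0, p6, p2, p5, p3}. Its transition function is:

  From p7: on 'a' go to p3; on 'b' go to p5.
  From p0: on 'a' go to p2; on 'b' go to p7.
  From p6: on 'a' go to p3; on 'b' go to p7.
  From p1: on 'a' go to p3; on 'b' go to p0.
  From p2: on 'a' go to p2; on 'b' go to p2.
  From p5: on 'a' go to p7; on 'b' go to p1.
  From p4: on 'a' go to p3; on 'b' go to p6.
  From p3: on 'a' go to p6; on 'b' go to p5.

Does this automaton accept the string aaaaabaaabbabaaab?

No

Trace: p7 -a-> p3 -a-> p6 -a-> p3 -a-> p6 -a-> p3 -b-> p5 -a-> p7 -a-> p3 -a-> p6 -b-> p7 -b-> p5 -a-> p7 -b-> p5 -a-> p7 -a-> p3 -a-> p6 -b-> p7
End state p7 is not accepting.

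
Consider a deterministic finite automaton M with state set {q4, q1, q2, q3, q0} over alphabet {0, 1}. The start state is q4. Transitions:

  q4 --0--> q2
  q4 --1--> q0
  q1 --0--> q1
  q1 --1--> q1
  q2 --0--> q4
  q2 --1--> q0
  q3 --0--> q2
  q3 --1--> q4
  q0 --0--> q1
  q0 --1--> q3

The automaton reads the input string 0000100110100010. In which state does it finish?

q1

Trace: q4 -0-> q2 -0-> q4 -0-> q2 -0-> q4 -1-> q0 -0-> q1 -0-> q1 -1-> q1 -1-> q1 -0-> q1 -1-> q1 -0-> q1 -0-> q1 -0-> q1 -1-> q1 -0-> q1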